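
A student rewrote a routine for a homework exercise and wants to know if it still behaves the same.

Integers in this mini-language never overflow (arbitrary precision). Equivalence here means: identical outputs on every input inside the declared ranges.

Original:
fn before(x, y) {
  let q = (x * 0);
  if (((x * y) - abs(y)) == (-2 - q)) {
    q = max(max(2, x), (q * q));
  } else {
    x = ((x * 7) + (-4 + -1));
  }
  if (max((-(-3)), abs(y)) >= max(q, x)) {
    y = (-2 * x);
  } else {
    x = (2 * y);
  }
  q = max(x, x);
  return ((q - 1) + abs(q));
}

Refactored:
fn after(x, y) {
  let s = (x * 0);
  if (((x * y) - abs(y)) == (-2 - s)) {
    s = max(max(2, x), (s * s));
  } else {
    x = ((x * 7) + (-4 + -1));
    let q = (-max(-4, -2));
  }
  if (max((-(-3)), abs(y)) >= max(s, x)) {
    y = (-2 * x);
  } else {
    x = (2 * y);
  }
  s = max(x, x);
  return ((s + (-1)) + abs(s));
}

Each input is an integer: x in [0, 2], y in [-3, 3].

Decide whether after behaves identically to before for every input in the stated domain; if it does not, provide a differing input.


Equivalent — the differences include statement counts differ; constant usage differs; arithmetic usage differs; min/max/abs usage differs; local variable names differ, yet no declared input distinguishes the two.
Tracing x=1, y=1: before: q=0, then (((x * y) - abs(y)) == (-2 - q)) is false, then x=2, then (max((-(-3)), abs(y)) >= max(q, x)) is true, then y=-4, then q=2, then returns 3 | after: s=0, then (((x * y) - abs(y)) == (-2 - s)) is false, then x=2, then q=2, then (max((-(-3)), abs(y)) >= max(s, x)) is true, then y=-4, then s=2, then returns 3 — matching result 3.
Across all 21 domain points the two functions coincide.
verdict: equivalent


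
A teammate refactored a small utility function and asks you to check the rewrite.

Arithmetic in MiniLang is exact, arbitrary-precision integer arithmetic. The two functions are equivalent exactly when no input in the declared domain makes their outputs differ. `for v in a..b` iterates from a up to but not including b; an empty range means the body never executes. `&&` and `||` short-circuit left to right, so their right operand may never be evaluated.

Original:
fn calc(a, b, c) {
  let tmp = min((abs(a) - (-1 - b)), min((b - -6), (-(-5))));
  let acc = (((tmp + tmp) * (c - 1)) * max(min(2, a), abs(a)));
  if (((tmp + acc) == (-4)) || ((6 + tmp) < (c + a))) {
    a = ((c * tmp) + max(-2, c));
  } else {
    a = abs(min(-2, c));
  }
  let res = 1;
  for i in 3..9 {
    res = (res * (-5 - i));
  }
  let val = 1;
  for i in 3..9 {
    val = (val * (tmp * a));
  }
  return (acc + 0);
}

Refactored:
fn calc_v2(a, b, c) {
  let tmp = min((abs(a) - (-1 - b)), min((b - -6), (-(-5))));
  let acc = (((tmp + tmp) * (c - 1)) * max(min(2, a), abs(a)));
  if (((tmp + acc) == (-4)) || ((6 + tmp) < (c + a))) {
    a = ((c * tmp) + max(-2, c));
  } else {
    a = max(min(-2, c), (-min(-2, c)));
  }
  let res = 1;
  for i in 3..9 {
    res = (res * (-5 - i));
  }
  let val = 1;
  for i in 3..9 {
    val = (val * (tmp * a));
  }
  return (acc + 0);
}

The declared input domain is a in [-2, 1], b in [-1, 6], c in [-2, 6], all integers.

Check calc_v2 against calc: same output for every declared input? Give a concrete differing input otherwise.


Comparing the listings, the differences include: constant usage differs; and min/max/abs usage differs.
Tracing a=1, b=0, c=3: calc: tmp := 2 | acc := 8 | (((tmp + acc) == (-4)) || ((6 + tmp) < (c + a))): false | a := 2 | res := 1 | iter i=3: | res := -8 | iter i=4: | res := 72 | iter i=5: | res := -720 | iter i=6: | res := 7920 | iter i=7: | res := -95040 | iter i=8: | res := 1235520 | val := 1 | iter i=3: | val := 4 | iter i=4: | val := 16 | iter i=5: | val := 64 | iter i=6: | val := 256 | iter i=7: | val := 1024 | iter i=8: | val := 4096 | result 8 | calc_v2: tmp := 2 | acc := 8 | (((tmp + acc) == (-4)) || ((6 + tmp) < (c + a))): false | a := 2 | res := 1 | iter i=3: | res := -8 | iter i=4: | res := 72 | iter i=5: | res := -720 | iter i=6: | res := 7920 | iter i=7: | res := -95040 | iter i=8: | res := 1235520 | val := 1 | iter i=3: | val := 4 | iter i=4: | val := 16 | iter i=5: | val := 64 | iter i=6: | val := 256 | iter i=7: | val := 1024 | iter i=8: | val := 4096 | result 8 — matching result 8.
Every one of the 288 inputs gives matching results.
verdict: equivalent


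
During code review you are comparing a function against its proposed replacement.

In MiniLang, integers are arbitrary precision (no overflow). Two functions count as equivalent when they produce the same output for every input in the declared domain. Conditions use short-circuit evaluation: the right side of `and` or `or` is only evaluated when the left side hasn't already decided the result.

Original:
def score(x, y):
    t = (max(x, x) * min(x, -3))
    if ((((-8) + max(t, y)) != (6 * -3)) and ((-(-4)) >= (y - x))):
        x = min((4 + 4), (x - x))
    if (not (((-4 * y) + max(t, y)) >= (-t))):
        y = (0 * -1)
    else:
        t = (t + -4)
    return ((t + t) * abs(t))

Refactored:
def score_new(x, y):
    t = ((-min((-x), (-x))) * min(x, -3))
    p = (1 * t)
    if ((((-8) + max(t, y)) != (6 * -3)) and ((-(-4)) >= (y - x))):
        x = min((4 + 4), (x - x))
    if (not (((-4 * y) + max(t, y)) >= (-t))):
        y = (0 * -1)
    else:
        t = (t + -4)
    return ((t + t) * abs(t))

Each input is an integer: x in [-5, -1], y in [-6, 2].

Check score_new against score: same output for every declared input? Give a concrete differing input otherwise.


Equivalent — the differences include min/max/abs usage differs; also arithmetic usage differs; also local variable names differ; also statement counts differ; also constant usage differs, yet no declared input distinguishes the two.
One worked example (x=-1, y=-1) — score: t = 3; ((((-8) + max(t, y)) != (6 * -3)) and ((-(-4)) >= (y - x))) -> true; x = 0; (not (((-4 * y) + max(t, y)) >= (-t))) -> false; t = -1; return -2; score_new: t = 3; p = 3; ((((-8) + max(t, y)) != (6 * -3)) and ((-(-4)) >= (y - x))) -> true; x = 0; (not (((-4 * y) + max(t, y)) >= (-t))) -> false; t = -1; return -2; agreement on -2.
Checked all 45 inputs in the declared domain: the outputs agree on every one.
verdict: equivalent


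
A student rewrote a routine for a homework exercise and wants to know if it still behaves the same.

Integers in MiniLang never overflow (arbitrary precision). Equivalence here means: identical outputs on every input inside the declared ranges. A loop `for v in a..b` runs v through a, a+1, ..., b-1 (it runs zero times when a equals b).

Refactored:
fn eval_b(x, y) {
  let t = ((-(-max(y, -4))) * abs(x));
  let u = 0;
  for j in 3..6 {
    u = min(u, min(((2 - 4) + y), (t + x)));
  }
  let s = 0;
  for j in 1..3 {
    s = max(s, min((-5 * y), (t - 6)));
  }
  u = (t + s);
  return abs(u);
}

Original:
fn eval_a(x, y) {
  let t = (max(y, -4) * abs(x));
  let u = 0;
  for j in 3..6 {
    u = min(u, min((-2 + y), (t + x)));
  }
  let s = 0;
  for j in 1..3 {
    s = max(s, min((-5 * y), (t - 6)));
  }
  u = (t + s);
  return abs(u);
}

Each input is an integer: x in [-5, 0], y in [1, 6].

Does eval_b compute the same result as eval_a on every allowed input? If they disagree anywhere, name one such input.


Although arithmetic usage differs; and constant usage differs, 36/36 inputs agree.
verdict: equivalent


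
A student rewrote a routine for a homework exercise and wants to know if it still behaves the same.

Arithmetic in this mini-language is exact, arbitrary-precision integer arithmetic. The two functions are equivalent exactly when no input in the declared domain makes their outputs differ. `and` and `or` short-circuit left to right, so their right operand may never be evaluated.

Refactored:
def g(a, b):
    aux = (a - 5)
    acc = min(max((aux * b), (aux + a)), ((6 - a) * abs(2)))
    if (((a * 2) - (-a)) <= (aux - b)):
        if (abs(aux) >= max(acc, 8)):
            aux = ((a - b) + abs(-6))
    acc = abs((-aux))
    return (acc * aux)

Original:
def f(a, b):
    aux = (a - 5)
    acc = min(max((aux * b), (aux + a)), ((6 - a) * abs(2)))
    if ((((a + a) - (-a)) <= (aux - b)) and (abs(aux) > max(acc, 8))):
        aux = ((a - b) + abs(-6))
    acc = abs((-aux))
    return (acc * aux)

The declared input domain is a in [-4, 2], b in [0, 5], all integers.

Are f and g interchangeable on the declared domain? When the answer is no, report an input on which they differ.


Consider the input a=-3, b=0.
f: aux becomes -8; next acc becomes 0; next ((((a + a) - (-a)) <= (aux - b)) and (abs(aux) > max(acc, 8))) evaluates to false; next acc becomes 8; next final value -64
g: aux becomes -8; next acc becomes 0; next (((a * 2) - (-a)) <= (aux - b)) evaluates to true; next (abs(aux) >= max(acc, 8)) evaluates to true; next aux becomes 3; next acc becomes 3; next final value 9
-64 against 9: the behavior changed.
verdict: not equivalent; witness: a=-3, b=0


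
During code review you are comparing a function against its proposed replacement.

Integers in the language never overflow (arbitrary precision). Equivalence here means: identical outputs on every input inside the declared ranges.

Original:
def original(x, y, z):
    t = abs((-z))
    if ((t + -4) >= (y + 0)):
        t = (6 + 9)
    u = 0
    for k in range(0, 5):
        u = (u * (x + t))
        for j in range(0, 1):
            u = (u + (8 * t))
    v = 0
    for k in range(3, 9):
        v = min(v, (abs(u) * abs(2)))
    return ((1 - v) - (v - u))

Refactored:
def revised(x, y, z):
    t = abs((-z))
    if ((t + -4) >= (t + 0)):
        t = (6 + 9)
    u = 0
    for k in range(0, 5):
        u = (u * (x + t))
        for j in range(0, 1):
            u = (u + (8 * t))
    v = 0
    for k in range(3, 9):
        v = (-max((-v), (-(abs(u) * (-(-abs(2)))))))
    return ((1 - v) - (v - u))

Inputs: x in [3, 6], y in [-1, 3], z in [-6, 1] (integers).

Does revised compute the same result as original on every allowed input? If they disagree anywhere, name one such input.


x=3, y=-1, z=-6 yields 13338121 from original but 354289 from revised.
verdict: not equivalent; witness: x=3, y=-1, z=-6


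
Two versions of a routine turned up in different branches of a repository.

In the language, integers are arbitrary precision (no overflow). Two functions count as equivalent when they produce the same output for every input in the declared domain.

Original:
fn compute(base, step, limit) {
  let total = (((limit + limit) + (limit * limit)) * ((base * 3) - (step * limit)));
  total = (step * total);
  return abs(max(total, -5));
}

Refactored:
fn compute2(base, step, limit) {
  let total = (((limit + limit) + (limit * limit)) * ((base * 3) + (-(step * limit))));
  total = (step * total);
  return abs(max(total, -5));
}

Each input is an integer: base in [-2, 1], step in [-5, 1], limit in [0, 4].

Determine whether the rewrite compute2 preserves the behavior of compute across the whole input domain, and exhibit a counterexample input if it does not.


Behavior is preserved: although arithmetic usage differs, the outputs never diverge.
Spot check at base=0, step=1, limit=4 — compute: total becomes -96; next total becomes -96; next final value 5. compute2: total becomes -96; next total becomes -96; next final value 5. Both give 5.
Across all 140 domain points the two functions coincide.
verdict: equivalent


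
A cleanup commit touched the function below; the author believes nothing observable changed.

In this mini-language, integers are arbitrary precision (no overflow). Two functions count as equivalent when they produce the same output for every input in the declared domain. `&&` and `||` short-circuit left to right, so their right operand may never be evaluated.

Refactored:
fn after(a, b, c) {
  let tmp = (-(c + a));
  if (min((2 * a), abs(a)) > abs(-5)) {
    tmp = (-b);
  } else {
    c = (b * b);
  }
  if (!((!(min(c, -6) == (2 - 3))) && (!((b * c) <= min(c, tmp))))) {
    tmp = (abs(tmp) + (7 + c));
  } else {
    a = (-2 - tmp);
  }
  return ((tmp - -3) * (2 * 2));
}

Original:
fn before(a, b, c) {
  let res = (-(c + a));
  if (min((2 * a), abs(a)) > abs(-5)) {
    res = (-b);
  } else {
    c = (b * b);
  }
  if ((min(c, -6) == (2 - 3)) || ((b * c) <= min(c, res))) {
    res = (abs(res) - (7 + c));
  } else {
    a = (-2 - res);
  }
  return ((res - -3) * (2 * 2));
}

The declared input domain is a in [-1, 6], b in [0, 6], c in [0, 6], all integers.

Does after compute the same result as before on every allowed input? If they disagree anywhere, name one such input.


There is a counterexample at a=-1, b=0, c=0: -12 on one side, 44 on the other.
before: res=1, then (min((2 * a), abs(a)) > abs(-5)) is false, then c=0, then ((min(c, -6) == (2 - 3)) || ((b * c) <= min(c, res))) is true, then res=-6, then returns -12
after: tmp=1, then (min((2 * a), abs(a)) > abs(-5)) is false, then c=0, then (!((!(min(c, -6) == (2 - 3))) && (!((b * c) <= min(c, tmp))))) is true, then tmp=8, then returns 44
verdict: not equivalent; witness: a=-1, b=0, c=0


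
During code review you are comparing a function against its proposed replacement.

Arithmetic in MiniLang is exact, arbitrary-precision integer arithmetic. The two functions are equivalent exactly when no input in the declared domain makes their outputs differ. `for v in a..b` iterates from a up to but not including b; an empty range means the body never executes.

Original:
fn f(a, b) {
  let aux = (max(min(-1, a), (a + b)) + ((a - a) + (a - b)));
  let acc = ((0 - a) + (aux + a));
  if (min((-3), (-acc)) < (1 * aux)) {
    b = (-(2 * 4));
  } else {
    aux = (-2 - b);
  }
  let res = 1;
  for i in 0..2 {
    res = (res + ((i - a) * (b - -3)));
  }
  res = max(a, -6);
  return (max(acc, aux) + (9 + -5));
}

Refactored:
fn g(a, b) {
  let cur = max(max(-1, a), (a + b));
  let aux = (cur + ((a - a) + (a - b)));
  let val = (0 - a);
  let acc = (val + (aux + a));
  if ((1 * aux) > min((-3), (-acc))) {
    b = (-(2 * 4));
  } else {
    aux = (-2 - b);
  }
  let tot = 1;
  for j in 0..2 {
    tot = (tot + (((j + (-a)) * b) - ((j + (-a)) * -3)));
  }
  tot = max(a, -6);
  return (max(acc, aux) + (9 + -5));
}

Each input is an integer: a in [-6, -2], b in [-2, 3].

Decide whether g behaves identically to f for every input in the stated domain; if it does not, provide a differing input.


Take a=-3, b=-2.
f: aux becomes -4; next acc becomes -4; next (min((-3), (-acc)) < (1 * aux)) evaluates to false; next aux becomes 0; next res becomes 1; next at i=0:; next res becomes 4; next at i=1:; next res becomes 8; next res becomes -3; next final value 4
g: cur becomes -1; next aux becomes -2; next val becomes 3; next acc becomes -2; next ((1 * aux) > min((-3), (-acc))) evaluates to true; next b becomes -8; next tot becomes 1; next at j=0:; next tot becomes -14; next at j=1:; next tot becomes -34; next tot becomes -3; next final value 2
4 vs 2 — the two versions disagree here.
verdict: not equivalent; witness: a=-3, b=-2


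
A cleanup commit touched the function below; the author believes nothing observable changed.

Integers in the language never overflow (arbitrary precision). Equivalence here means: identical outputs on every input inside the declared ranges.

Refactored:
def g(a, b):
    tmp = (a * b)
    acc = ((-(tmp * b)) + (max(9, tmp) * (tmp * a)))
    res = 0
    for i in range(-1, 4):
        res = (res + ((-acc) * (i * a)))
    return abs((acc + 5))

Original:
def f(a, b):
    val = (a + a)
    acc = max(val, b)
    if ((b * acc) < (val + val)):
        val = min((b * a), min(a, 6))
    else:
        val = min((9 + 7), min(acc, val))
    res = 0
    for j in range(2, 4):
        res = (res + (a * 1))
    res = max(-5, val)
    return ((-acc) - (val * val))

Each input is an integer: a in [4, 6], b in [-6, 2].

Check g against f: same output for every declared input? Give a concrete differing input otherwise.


Try a=4, b=-6.
f: val=8, then acc=8, then ((b * acc) < (val + val)) is true, then val=-24, then res=0, then (j=2), then res=4, then (j=3), then res=8, then res=-5, then returns -584
g: tmp=-24, then acc=-1008, then res=0, then (i=-1), then res=-4032, then (i=0), then res=-4032, then (i=1), then res=0, then (i=2), then res=8064, then (i=3), then res=20160, then returns 1003
-584 != 1003, so the rewrite changes behavior.
verdict: not equivalent; witness: a=4, b=-6


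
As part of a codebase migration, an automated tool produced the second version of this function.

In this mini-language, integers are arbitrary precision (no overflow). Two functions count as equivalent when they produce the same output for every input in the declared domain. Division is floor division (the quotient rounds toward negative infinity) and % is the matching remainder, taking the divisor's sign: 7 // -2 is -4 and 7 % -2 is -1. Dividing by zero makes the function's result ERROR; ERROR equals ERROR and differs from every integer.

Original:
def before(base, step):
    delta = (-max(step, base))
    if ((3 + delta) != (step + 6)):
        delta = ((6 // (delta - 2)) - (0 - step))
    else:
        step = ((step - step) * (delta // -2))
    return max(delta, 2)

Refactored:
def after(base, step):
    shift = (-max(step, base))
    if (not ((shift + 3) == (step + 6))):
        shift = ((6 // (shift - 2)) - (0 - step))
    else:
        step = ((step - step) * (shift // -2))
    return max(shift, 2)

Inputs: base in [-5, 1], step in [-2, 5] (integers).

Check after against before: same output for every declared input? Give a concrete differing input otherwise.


Comparing the listings, the differences include: boolean connective usage differs; also comparison usage differs; also local variable names differ.
Spot check at base=-3, step=4 — before: delta = -4; ((3 + delta) != (step + 6)) -> true; delta = 3; return 3. after: shift = -4; (not ((shift + 3) == (step + 6))) -> true; shift = 3; return 3. Both give 3.
Sweeping the whole domain (56 inputs) finds no disagreement.
verdict: equivalent


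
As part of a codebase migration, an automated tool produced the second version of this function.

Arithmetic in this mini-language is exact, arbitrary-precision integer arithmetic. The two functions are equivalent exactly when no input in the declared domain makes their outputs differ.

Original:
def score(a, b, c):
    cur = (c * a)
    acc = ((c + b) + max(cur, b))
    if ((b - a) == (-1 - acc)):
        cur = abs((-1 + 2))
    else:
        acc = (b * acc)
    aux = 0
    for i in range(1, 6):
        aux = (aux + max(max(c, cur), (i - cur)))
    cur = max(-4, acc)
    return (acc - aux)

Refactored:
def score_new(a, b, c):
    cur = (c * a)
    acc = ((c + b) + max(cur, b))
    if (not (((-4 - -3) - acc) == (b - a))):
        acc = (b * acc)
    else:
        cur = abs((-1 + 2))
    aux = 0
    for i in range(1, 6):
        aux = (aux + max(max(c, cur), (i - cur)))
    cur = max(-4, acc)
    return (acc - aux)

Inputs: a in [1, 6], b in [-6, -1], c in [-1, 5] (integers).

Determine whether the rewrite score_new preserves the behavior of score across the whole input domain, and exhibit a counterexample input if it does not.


Changes here: arithmetic usage differs; and constant usage differs; and boolean connective usage differs; the full 252-point sweep finds no disagreement.
verdict: equivalent


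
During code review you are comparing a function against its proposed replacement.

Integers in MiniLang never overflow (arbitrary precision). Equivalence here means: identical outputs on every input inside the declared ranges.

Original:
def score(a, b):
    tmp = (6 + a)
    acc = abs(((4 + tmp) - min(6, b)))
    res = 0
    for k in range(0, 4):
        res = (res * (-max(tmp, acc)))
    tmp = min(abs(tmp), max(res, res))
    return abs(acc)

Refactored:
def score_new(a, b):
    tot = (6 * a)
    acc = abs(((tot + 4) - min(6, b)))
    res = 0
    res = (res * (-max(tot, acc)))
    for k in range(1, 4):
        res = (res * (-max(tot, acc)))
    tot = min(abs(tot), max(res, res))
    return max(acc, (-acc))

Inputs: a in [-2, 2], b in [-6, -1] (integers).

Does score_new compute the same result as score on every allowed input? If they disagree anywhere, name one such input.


The rewrite breaks on a=-2, b=-6, where the results are 14 and 2.
score: tmp becomes 4; next acc becomes 14; next res becomes 0; next at k=0:; next res becomes 0; next at k=1:; next res becomes 0; next at k=2:; next res becomes 0; next at k=3:; next res becomes 0; next tmp becomes 0; next final value 14
score_new: tot becomes -12; next acc becomes 2; next res becomes 0; next res becomes 0; next at k=1:; next res becomes 0; next at k=2:; next res becomes 0; next at k=3:; next res becomes 0; next tot becomes 0; next final value 2
verdict: not equivalent; witness: a=-2, b=-6


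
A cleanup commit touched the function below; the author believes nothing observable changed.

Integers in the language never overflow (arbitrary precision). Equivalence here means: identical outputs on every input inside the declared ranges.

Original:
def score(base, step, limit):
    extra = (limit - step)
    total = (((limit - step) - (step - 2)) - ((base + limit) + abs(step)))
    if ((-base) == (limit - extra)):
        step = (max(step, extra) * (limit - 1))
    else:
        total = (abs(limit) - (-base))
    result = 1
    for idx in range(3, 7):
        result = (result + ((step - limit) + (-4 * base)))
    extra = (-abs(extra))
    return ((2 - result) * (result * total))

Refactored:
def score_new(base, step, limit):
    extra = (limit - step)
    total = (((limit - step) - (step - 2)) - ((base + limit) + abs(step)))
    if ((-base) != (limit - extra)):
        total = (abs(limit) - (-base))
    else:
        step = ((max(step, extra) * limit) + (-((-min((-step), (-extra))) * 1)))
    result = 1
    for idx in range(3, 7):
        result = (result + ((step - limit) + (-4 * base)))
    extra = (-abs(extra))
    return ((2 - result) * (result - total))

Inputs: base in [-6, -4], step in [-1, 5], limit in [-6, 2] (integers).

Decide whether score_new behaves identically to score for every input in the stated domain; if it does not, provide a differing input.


Not equivalent: base=-6, step=-1, limit=-6 separates them (0 vs -13455).
score: extra becomes -5; next total becomes 9; next ((-base) == (limit - extra)) evaluates to false; next total becomes 0; next result becomes 1; next at idx=3:; next result becomes 30; next at idx=4:; next result becomes 59; next at idx=5:; next result becomes 88; next at idx=6:; next result becomes 117; next extra becomes -5; next final value 0
score_new: extra becomes -5; next total becomes 9; next ((-base) != (limit - extra)) evaluates to true; next total becomes 0; next result becomes 1; next at idx=3:; next result becomes 30; next at idx=4:; next result becomes 59; next at idx=5:; next result becomes 88; next at idx=6:; next result becomes 117; next extra becomes -5; next final value -13455
verdict: not equivalent; witness: base=-6, step=-1, limit=-6


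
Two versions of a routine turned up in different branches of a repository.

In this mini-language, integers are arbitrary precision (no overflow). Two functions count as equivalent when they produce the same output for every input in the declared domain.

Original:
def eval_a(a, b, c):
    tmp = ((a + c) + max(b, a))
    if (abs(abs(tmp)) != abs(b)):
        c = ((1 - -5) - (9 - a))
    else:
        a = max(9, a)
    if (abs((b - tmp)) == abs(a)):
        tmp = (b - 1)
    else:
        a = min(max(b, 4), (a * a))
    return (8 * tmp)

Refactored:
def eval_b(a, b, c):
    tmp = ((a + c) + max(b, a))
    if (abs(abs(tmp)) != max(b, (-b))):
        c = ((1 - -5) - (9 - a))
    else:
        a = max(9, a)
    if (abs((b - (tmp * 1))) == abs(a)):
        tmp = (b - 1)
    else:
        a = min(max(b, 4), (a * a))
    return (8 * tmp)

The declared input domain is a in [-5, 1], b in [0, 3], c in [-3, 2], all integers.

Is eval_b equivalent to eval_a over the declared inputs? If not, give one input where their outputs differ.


This is a faithful refactor — constant usage differs, and min/max/abs usage differs, and arithmetic usage differs, but the computed results match everywhere.
Spot check at a=-1, b=1, c=1 — eval_a: tmp=1, then (abs(abs(tmp)) != abs(b)) is false, then a=9, then (abs((b - tmp)) == abs(a)) is false, then a=4, then returns 8. eval_b: tmp=1, then (abs(abs(tmp)) != max(b, (-b))) is false, then a=9, then (abs((b - (tmp * 1))) == abs(a)) is false, then a=4, then returns 8. Both give 8.
Every one of the 168 inputs gives matching results.
verdict: equivalent


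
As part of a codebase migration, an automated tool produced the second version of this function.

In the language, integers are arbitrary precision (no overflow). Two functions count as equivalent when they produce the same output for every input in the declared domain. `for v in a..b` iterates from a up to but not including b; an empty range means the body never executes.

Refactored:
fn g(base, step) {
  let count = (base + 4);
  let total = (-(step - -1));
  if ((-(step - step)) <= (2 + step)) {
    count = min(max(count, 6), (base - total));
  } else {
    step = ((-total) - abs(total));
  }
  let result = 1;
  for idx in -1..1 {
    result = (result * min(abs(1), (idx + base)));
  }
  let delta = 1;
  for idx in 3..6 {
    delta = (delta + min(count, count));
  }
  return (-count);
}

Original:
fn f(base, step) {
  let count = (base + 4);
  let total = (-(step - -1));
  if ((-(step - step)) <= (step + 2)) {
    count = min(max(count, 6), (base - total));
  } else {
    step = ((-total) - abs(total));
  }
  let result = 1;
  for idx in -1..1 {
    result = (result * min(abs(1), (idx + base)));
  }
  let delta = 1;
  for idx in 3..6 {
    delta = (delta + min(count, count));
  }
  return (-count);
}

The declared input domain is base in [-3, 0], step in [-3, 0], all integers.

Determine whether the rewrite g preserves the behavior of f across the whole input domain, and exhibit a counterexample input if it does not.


The two versions differ — the changes include same computation, different form.
As a probe, take base=-2, step=0: f runs count := 2 | total := -1 | ((-(step - step)) <= (step + 2)): true | count := -1 | result := 1 | iter idx=-1: | result := -3 | iter idx=0: | result := 6 | delta := 1 | iter idx=3: | delta := 0 | iter idx=4: | delta := -1 | iter idx=5: | delta := -2 | result 1; g runs count := 2 | total := -1 | ((-(step - step)) <= (2 + step)): true | count := -1 | result := 1 | iter idx=-1: | result := -3 | iter idx=0: | result := 6 | delta := 1 | iter idx=3: | delta := 0 | iter idx=4: | delta := -1 | iter idx=5: | delta := -2 | result 1; both end at 1.
Sweeping the whole domain (16 inputs) finds no disagreement.
verdict: equivalent


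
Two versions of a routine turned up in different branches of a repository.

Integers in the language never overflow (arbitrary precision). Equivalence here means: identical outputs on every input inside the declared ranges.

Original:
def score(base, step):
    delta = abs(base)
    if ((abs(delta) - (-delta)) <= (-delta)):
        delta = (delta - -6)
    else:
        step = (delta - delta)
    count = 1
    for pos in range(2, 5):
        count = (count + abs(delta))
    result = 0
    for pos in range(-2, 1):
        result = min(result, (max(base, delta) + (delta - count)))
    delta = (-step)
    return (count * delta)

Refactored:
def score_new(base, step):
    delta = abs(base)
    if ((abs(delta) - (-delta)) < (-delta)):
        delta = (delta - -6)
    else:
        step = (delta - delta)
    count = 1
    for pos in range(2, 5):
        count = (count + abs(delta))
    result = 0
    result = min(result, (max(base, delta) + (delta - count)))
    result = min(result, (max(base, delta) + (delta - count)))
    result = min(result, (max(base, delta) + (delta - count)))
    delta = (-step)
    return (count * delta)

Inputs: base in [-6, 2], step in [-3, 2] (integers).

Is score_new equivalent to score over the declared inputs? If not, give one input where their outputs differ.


Not equivalent: base=0, step=-3 separates them (57 vs 0).
score: delta = 0; ((abs(delta) - (-delta)) <= (-delta)) -> true; delta = 6; count = 1; [pos=2]; count = 7; [pos=3]; count = 13; [pos=4]; count = 19; result = 0; [pos=-2]; result = -7; [pos=-1]; result = -7; [pos=0]; result = -7; delta = 3; return 57
score_new: delta = 0; ((abs(delta) - (-delta)) < (-delta)) -> false; step = 0; count = 1; [pos=2]; count = 1; [pos=3]; count = 1; [pos=4]; count = 1; result = 0; result = -1; result = -1; result = -1; delta = 0; return 0
verdict: not equivalent; witness: base=0, step=-3


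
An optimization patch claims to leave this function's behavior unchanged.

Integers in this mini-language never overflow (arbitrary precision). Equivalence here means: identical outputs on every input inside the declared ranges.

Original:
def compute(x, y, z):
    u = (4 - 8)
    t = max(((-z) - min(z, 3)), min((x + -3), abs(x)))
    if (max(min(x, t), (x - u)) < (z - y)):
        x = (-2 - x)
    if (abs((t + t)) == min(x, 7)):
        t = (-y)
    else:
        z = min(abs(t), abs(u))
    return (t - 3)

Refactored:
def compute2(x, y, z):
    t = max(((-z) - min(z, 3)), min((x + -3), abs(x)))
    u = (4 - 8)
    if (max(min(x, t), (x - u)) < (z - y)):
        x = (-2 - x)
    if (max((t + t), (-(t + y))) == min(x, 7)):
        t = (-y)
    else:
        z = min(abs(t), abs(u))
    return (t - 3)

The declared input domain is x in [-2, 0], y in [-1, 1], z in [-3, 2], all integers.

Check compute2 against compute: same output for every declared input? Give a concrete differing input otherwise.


Try x=0, y=-1, z=0.
compute: u becomes -4; next t becomes 0; next (max(min(x, t), (x - u)) < (z - y)) evaluates to false; next (abs((t + t)) == min(x, 7)) evaluates to true; next t becomes 1; next final value -2
compute2: t becomes 0; next u becomes -4; next (max(min(x, t), (x - u)) < (z - y)) evaluates to false; next (max((t + t), (-(t + y))) == min(x, 7)) evaluates to false; next z becomes 0; next final value -3
-2 != -3, so the rewrite changes behavior.
verdict: not equivalent; witness: x=0, y=-1, z=0


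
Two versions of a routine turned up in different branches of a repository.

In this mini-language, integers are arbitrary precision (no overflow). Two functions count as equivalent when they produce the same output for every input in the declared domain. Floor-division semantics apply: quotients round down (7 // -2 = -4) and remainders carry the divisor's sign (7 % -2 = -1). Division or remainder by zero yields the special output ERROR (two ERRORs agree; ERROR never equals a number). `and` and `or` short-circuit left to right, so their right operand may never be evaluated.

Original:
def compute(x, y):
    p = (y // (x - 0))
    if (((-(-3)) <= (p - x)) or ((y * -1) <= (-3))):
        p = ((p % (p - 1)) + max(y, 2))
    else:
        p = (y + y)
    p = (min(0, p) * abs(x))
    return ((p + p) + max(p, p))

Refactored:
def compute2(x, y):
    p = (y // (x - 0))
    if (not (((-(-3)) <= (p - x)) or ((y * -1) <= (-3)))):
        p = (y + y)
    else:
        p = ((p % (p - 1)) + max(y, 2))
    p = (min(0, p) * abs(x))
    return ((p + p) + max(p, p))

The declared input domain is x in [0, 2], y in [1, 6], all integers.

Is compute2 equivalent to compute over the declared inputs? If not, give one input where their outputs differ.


Changes here: boolean connective usage differs; the full 18-point sweep finds no disagreement.
verdict: equivalent


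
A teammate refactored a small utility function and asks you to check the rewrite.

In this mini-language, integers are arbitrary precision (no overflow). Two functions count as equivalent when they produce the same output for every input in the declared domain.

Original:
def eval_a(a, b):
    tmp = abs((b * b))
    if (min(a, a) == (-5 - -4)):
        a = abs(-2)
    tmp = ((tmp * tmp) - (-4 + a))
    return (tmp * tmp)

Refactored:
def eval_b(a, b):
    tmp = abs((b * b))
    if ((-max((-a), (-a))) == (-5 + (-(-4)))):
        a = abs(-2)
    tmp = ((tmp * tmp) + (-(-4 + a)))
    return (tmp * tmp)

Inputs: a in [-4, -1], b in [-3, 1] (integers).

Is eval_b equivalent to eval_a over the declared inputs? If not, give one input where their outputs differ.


Side by side, the visible changes include: arithmetic usage differs; and min/max/abs usage differs.
Spot check at a=-3, b=0 — eval_a: tmp=0, then (min(a, a) == (-5 - -4)) is false, then tmp=7, then returns 49. eval_b: tmp=0, then ((-max((-a), (-a))) == (-5 + (-(-4)))) is false, then tmp=7, then returns 49. Both give 49.
An exhaustive pass over the 20 declared inputs shows identical outputs.
verdict: equivalent


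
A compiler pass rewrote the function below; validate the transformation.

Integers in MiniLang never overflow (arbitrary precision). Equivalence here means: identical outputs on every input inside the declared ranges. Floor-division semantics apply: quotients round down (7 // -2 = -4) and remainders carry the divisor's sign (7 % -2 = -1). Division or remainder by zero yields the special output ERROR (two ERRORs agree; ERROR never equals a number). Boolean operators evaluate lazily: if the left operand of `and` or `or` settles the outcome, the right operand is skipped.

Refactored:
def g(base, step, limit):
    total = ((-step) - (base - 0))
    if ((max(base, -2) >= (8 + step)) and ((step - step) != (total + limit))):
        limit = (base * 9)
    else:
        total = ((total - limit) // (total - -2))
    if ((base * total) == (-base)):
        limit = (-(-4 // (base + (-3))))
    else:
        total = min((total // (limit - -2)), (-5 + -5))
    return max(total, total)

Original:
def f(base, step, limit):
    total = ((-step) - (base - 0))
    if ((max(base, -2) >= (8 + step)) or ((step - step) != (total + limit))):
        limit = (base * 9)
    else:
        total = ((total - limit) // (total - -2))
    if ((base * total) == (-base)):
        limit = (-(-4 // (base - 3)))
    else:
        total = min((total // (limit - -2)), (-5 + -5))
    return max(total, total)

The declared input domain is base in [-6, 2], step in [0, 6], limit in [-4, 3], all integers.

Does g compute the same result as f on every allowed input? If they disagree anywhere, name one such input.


Take base=-6, step=0, limit=-2.
f: total=6, then ((max(base, -2) >= (8 + step)) or ((step - step) != (total + limit))) is true, then limit=-54, then ((base * total) == (-base)) is false, then total=-10, then returns -10
g: total=6, then ((max(base, -2) >= (8 + step)) and ((step - step) != (total + limit))) is false, then total=1, then ((base * total) == (-base)) is false, then a zero divisor aborts: ERROR
-10 != ERROR, so the rewrite changes behavior.
verdict: not equivalent; witness: base=-6, step=0, limit=-2


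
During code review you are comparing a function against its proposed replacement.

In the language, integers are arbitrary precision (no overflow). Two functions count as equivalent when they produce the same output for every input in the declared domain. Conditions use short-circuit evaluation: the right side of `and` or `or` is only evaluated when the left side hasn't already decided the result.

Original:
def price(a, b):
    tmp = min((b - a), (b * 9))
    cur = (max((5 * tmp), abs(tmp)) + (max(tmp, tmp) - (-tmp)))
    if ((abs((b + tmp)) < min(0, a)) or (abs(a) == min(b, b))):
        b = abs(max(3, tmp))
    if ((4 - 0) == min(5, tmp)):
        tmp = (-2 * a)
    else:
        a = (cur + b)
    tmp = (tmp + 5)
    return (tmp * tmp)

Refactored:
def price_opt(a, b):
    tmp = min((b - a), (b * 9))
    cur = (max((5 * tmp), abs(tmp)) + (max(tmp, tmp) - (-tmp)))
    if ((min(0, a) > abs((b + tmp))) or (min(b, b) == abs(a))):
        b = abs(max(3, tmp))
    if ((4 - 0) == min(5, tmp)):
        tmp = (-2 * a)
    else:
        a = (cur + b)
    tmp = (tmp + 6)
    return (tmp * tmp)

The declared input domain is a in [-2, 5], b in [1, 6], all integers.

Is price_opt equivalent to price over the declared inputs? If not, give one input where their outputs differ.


The rewrite breaks on a=-2, b=1, where the results are 64 and 81.
price: tmp becomes 3; next cur becomes 21; next ((abs((b + tmp)) < min(0, a)) or (abs(a) == min(b, b))) evaluates to false; next ((4 - 0) == min(5, tmp)) evaluates to false; next a becomes 22; next tmp becomes 8; next final value 64
price_opt: tmp becomes 3; next cur becomes 21; next ((min(0, a) > abs((b + tmp))) or (min(b, b) == abs(a))) evaluates to false; next ((4 - 0) == min(5, tmp)) evaluates to false; next a becomes 22; next tmp becomes 9; next final value 81
verdict: not equivalent; witness: a=-2, b=1


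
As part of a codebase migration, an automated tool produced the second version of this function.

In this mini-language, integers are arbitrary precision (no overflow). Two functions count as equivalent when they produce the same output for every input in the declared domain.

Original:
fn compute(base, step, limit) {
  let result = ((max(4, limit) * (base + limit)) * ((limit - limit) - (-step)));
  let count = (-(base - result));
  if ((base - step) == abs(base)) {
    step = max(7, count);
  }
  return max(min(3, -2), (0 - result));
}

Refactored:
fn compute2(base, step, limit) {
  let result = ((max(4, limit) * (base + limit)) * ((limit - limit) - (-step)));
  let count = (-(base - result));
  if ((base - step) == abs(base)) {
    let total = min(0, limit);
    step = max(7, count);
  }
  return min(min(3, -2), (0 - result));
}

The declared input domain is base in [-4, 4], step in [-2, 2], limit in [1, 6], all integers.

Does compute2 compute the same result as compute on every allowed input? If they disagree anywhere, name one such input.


Run the pair on base=-4, step=-2, limit=1.
compute: result=24, then count=28, then ((base - step) == abs(base)) is false, then returns -2
compute2: result=24, then count=28, then ((base - step) == abs(base)) is false, then returns -24
-2 against -24: the behavior changed.
verdict: not equivalent; witness: base=-4, step=-2, limit=1


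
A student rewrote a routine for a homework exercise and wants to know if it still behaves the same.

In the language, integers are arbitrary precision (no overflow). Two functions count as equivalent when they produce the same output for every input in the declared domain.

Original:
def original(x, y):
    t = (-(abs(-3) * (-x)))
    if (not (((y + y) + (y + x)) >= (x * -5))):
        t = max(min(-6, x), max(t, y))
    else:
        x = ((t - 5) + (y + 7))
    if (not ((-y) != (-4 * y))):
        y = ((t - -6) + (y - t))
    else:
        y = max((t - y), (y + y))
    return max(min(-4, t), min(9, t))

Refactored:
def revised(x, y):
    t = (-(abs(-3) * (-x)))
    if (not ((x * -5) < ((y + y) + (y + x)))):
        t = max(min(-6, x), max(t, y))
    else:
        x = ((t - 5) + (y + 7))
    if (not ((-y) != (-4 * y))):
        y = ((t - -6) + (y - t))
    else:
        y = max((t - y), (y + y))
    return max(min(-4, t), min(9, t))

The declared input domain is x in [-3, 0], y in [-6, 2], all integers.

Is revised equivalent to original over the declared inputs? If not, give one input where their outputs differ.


Take x=-1, y=2.
original: t := -3 | (not (((y + y) + (y + x)) >= (x * -5))): false | x := 1 | (not ((-y) != (-4 * y))): false | y := 4 | result -3
revised: t := -3 | (not ((x * -5) < ((y + y) + (y + x)))): true | t := 2 | (not ((-y) != (-4 * y))): false | y := 4 | result 2
-3 vs 2 — the two versions disagree here.
verdict: not equivalent; witness: x=-1, y=2


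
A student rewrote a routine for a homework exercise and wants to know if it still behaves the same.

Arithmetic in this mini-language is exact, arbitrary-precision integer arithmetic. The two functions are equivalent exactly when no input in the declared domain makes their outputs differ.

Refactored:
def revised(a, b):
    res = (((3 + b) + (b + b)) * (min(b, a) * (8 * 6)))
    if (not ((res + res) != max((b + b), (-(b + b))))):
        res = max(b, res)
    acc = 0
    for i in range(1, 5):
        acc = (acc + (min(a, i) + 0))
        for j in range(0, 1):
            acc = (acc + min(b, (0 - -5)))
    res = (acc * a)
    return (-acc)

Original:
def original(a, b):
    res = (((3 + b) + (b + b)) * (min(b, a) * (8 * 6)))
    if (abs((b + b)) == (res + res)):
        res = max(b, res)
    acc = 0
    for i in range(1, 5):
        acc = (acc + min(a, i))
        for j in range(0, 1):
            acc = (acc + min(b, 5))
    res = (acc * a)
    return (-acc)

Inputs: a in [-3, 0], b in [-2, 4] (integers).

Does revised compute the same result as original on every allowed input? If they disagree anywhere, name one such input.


This is a faithful refactor — boolean connective usage differs, plus min/max/abs usage differs, plus arithmetic usage differs, plus constant usage differs, plus comparison usage differs, but the computed results match everywhere.
One worked example (a=-2, b=3) — original: res=-1152, then (abs((b + b)) == (res + res)) is false, then acc=0, then (i=1), then acc=-2, then (j=0), then acc=1, then (i=2), then acc=-1, then (j=0), then acc=2, then (i=3), then acc=0, then (j=0), then acc=3, then (i=4), then acc=1, then (j=0), then acc=4, then res=-8, then returns -4; revised: res=-1152, then (not ((res + res) != max((b + b), (-(b + b))))) is false, then acc=0, then (i=1), then acc=-2, then (j=0), then acc=1, then (i=2), then acc=-1, then (j=0), then acc=2, then (i=3), then acc=0, then (j=0), then acc=3, then (i=4), then acc=1, then (j=0), then acc=4, then res=-8, then returns -4; agreement on -4.
Every one of the 28 inputs gives matching results.
verdict: equivalent
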